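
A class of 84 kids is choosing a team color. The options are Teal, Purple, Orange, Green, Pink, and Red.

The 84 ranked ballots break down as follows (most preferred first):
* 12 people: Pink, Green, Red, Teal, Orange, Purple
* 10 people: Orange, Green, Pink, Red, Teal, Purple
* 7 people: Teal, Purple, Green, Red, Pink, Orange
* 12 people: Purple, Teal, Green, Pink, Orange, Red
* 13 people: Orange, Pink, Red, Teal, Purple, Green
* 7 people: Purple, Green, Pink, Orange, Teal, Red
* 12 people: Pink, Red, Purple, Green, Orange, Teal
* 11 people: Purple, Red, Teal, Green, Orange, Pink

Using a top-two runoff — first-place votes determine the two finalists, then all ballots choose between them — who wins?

Round 1 first-place votes: Teal 7, Purple 30, Orange 23, Green 0, Pink 24, Red 0. Purple and Pink advance.
Runoff: Purple is ranked above Pink on 37 ballots, Pink above Purple on 47.

Pink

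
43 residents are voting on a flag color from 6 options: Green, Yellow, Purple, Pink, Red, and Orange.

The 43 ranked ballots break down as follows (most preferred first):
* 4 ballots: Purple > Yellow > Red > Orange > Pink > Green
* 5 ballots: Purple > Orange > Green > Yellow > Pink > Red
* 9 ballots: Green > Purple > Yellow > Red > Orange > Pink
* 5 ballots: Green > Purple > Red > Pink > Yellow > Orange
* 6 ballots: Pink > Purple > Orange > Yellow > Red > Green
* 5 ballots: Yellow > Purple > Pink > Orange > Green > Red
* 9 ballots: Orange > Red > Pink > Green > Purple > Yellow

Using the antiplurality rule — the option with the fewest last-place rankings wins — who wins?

Last-place votes: Green 10, Yellow 9, Purple 0, Pink 9, Red 10, Orange 5.

Purple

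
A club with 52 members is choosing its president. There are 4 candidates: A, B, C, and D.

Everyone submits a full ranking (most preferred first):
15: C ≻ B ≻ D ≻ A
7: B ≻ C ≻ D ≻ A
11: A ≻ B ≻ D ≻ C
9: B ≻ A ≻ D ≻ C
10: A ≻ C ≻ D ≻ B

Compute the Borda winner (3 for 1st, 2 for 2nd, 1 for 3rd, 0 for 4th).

A: 15×0 + 7×0 + 11×3 + 9×2 + 10×3 = 81
B: 15×2 + 7×3 + 11×2 + 9×3 + 10×0 = 100
C: 15×3 + 7×2 + 11×0 + 9×0 + 10×2 = 79
D: 15×1 + 7×1 + 11×1 + 9×1 + 10×1 = 52

B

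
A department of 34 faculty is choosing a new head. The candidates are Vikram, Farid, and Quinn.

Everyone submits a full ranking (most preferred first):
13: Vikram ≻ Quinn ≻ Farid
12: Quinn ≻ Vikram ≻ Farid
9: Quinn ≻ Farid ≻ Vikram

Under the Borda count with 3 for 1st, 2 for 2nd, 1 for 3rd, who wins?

Vikram: 13×3 + 12×2 + 9×1 = 72
Farid: 13×1 + 12×1 + 9×2 = 43
Quinn: 13×2 + 12×3 + 9×3 = 89

Quinn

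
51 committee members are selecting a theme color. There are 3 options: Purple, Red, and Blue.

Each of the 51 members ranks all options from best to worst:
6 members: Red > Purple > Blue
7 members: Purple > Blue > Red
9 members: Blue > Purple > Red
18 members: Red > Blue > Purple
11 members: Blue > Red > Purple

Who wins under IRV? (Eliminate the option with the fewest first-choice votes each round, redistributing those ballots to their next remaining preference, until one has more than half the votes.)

Round 1: Purple 7, Red 24, Blue 20. Purple eliminated.
Round 2: Red 24, Blue 27. Blue has a majority (≥26).

Blue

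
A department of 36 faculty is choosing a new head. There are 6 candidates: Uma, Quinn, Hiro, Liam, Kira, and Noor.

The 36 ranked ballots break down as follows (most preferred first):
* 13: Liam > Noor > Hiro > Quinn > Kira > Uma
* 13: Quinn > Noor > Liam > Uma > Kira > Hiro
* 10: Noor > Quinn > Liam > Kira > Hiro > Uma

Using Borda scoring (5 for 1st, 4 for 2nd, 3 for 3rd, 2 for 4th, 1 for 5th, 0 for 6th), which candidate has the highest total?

Noor

Uma: 13×0 + 13×2 + 10×0 = 26
Quinn: 13×2 + 13×5 + 10×4 = 131
Hiro: 13×3 + 13×0 + 10×1 = 49
Liam: 13×5 + 13×3 + 10×3 = 134
Kira: 13×1 + 13×1 + 10×2 = 46
Noor: 13×4 + 13×4 + 10×5 = 154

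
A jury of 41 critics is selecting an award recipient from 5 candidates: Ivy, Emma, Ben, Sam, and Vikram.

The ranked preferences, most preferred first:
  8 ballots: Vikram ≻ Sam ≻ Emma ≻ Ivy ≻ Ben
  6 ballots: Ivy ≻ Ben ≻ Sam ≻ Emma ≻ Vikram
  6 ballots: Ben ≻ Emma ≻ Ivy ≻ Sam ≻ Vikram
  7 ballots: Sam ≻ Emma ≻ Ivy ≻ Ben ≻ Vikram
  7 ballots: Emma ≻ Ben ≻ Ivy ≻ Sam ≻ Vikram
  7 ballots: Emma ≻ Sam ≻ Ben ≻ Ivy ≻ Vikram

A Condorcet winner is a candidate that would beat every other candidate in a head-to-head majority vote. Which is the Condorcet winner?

Sam

Sam vs Ivy: 22–19
Sam vs Emma: 21–20
Sam vs Ben: 22–19
Sam vs Vikram: 33–8
Sam beats every other candidate.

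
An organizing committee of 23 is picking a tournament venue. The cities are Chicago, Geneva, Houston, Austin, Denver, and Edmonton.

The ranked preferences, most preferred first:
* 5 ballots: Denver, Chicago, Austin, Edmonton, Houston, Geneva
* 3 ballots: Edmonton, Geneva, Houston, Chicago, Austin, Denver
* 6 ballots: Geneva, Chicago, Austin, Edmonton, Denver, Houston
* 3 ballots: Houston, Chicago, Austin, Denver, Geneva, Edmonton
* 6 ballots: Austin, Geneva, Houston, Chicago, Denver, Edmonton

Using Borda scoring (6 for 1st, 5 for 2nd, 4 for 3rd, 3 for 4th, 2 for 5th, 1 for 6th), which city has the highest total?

Chicago: 5×5 + 3×3 + 6×5 + 3×5 + 6×3 = 97
Geneva: 5×1 + 3×5 + 6×6 + 3×2 + 6×5 = 92
Houston: 5×2 + 3×4 + 6×1 + 3×6 + 6×4 = 70
Austin: 5×4 + 3×2 + 6×4 + 3×4 + 6×6 = 98
Denver: 5×6 + 3×1 + 6×2 + 3×3 + 6×2 = 66
Edmonton: 5×3 + 3×6 + 6×3 + 3×1 + 6×1 = 60

Austin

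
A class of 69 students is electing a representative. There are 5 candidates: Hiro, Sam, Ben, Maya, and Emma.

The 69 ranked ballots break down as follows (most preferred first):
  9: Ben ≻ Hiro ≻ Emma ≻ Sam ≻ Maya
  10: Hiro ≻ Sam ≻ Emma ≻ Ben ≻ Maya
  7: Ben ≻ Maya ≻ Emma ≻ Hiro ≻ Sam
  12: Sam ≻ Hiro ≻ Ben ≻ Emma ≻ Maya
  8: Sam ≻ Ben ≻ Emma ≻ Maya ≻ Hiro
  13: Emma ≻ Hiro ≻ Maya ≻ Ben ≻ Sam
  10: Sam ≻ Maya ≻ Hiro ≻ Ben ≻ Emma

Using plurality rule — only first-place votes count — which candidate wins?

First-place votes: Hiro 10, Sam 30, Ben 16, Maya 0, Emma 13.

Sam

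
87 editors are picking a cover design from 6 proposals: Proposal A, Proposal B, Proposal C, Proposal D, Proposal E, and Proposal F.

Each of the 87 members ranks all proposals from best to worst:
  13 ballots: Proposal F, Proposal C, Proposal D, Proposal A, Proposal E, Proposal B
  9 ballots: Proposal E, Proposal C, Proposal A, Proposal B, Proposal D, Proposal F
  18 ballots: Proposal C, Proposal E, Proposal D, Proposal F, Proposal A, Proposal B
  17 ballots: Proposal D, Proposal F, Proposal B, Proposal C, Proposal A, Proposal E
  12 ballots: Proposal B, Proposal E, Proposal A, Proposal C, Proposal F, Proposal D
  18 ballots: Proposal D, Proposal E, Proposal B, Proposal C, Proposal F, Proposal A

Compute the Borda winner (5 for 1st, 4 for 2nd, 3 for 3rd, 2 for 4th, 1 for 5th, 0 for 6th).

Proposal A: 13×2 + 9×3 + 18×1 + 17×1 + 12×3 + 18×0 = 124
Proposal B: 13×0 + 9×2 + 18×0 + 17×3 + 12×5 + 18×3 = 183
Proposal C: 13×4 + 9×4 + 18×5 + 17×2 + 12×2 + 18×2 = 272
Proposal D: 13×3 + 9×1 + 18×3 + 17×5 + 12×0 + 18×5 = 277
Proposal E: 13×1 + 9×5 + 18×4 + 17×0 + 12×4 + 18×4 = 250
Proposal F: 13×5 + 9×0 + 18×2 + 17×4 + 12×1 + 18×1 = 199

Proposal D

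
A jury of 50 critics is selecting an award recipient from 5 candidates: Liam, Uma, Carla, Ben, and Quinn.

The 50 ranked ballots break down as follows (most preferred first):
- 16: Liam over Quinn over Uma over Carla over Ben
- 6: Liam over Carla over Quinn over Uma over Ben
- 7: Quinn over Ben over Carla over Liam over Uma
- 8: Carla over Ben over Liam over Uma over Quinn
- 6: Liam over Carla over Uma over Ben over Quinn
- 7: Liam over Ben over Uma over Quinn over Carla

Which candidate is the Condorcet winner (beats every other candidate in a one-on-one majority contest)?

Liam vs Uma: 50–0
Liam vs Carla: 35–15
Liam vs Ben: 35–15
Liam vs Quinn: 43–7
Liam beats every other candidate.

Liam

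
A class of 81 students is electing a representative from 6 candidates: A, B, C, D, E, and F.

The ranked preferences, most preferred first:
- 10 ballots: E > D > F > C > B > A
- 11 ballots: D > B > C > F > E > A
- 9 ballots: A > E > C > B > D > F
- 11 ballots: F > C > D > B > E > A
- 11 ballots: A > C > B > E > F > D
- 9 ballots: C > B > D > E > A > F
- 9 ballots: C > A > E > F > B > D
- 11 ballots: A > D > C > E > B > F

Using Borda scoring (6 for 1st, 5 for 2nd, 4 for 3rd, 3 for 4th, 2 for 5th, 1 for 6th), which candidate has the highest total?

C

A: 10×1 + 11×1 + 9×6 + 11×1 + 11×6 + 9×2 + 9×5 + 11×6 = 281
B: 10×2 + 11×5 + 9×3 + 11×3 + 11×4 + 9×5 + 9×2 + 11×2 = 264
C: 10×3 + 11×4 + 9×4 + 11×5 + 11×5 + 9×6 + 9×6 + 11×4 = 372
D: 10×5 + 11×6 + 9×2 + 11×4 + 11×1 + 9×4 + 9×1 + 11×5 = 289
E: 10×6 + 11×2 + 9×5 + 11×2 + 11×3 + 9×3 + 9×4 + 11×3 = 278
F: 10×4 + 11×3 + 9×1 + 11×6 + 11×2 + 9×1 + 9×3 + 11×1 = 217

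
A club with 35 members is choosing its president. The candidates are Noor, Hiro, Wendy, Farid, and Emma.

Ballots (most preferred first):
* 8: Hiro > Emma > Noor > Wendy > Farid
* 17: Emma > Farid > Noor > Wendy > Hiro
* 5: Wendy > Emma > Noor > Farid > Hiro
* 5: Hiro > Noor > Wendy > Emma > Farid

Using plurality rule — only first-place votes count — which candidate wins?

First-place votes: Noor 0, Hiro 13, Wendy 5, Farid 0, Emma 17.

Emma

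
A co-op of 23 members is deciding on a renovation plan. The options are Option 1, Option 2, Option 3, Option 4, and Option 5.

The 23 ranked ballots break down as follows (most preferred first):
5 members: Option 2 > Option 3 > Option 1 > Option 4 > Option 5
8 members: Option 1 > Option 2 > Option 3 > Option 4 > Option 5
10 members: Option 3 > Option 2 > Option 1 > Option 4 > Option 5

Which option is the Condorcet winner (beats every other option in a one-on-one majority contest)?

Option 2 vs Option 1: 15–8
Option 2 vs Option 3: 13–10
Option 2 vs Option 4: 23–0
Option 2 vs Option 5: 23–0
Option 2 beats every other option.

Option 2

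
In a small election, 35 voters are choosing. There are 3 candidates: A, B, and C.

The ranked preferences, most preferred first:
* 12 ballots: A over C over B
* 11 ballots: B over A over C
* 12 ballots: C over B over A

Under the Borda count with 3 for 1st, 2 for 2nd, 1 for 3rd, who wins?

A: 12×3 + 11×2 + 12×1 = 70
B: 12×1 + 11×3 + 12×2 = 69
C: 12×2 + 11×1 + 12×3 = 71

C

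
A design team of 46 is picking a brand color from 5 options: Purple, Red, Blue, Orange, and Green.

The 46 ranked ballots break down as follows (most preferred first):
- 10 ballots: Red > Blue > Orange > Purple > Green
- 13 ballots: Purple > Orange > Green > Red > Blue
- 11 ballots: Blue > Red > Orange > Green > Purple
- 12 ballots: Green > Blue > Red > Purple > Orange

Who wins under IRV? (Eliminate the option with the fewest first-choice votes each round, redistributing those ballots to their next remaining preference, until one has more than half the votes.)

Round 1: Purple 13, Red 10, Blue 11, Orange 0, Green 12. Orange eliminated.
Round 2: Purple 13, Red 10, Blue 11, Green 12. Red eliminated.
Round 3: Purple 13, Blue 21, Green 12. Green eliminated.
Round 4: Purple 13, Blue 33. Blue has a majority (≥24).

Blue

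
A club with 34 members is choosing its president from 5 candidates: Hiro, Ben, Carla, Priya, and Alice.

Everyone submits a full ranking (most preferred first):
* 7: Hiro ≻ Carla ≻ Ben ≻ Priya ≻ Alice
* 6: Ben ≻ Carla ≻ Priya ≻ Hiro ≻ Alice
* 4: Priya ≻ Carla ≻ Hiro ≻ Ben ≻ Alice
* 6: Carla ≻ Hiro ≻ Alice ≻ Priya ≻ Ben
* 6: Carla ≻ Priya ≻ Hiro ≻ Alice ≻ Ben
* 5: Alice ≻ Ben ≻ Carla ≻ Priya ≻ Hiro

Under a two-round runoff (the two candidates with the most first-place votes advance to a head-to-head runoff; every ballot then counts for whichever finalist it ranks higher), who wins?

Carla

Round 1 first-place votes: Hiro 7, Ben 6, Carla 12, Priya 4, Alice 5. Carla and Hiro advance.
Runoff: Carla is ranked above Hiro on 27 ballots, Hiro above Carla on 7.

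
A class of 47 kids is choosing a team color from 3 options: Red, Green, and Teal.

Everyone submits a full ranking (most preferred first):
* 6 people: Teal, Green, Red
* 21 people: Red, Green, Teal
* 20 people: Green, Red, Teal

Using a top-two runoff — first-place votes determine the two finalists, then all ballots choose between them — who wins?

Green

Round 1 first-place votes: Red 21, Green 20, Teal 6. Red and Green advance.
Runoff: Red is ranked above Green on 21 ballots, Green above Red on 26.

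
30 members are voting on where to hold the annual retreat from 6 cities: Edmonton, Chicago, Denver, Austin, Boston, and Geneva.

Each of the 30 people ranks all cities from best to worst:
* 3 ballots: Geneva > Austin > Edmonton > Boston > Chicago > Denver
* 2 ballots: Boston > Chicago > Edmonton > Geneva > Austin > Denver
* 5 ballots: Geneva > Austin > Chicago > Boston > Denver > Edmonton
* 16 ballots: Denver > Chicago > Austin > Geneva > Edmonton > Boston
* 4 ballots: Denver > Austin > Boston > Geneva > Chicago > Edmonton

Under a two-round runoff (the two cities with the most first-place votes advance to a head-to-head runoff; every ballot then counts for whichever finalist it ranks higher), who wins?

Round 1 first-place votes: Edmonton 0, Chicago 0, Denver 20, Austin 0, Boston 2, Geneva 8. Denver and Geneva advance.
Runoff: Denver is ranked above Geneva on 20 ballots, Geneva above Denver on 10.

Denver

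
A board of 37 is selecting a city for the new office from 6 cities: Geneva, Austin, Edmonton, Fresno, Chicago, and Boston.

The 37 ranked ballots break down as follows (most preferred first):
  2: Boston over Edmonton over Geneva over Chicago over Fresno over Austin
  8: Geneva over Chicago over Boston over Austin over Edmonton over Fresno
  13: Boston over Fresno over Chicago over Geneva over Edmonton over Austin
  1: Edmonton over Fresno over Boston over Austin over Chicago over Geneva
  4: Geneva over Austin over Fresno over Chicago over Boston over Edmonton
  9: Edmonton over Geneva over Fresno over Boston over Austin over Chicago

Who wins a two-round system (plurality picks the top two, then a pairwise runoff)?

Geneva

Round 1 first-place votes: Geneva 12, Austin 0, Edmonton 10, Fresno 0, Chicago 0, Boston 15. Boston and Geneva advance.
Runoff: Boston is ranked above Geneva on 16 ballots, Geneva above Boston on 21.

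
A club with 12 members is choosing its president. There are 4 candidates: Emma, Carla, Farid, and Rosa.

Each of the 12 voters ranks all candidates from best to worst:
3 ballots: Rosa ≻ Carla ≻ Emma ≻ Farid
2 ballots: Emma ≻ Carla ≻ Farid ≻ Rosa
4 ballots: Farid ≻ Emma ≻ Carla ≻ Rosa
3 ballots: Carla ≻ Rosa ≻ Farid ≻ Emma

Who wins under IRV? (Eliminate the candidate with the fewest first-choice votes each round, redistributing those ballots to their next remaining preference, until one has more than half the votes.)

Carla

Round 1: Emma 2, Carla 3, Farid 4, Rosa 3. Emma eliminated.
Round 2: Carla 5, Farid 4, Rosa 3. Rosa eliminated.
Round 3: Carla 8, Farid 4. Carla has a majority (≥7).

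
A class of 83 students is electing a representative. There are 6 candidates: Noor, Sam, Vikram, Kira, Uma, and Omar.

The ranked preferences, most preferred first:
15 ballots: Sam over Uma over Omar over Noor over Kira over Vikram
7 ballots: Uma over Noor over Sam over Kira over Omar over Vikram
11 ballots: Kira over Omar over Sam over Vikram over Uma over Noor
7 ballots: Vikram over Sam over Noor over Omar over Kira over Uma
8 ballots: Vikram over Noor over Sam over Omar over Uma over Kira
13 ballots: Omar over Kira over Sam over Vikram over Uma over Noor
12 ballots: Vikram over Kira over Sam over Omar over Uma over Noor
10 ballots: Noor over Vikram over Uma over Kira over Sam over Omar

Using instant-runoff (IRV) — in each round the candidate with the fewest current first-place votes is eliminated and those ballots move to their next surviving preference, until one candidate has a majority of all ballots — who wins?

Omar

Round 1: Noor 10, Sam 15, Vikram 27, Kira 11, Uma 7, Omar 13. Uma eliminated.
Round 2: Noor 17, Sam 15, Vikram 27, Kira 11, Omar 13. Kira eliminated.
Round 3: Noor 17, Sam 15, Vikram 27, Omar 24. Sam eliminated.
Round 4: Noor 17, Vikram 27, Omar 39. Noor eliminated.
Round 5: Vikram 37, Omar 46. Omar has a majority (≥42).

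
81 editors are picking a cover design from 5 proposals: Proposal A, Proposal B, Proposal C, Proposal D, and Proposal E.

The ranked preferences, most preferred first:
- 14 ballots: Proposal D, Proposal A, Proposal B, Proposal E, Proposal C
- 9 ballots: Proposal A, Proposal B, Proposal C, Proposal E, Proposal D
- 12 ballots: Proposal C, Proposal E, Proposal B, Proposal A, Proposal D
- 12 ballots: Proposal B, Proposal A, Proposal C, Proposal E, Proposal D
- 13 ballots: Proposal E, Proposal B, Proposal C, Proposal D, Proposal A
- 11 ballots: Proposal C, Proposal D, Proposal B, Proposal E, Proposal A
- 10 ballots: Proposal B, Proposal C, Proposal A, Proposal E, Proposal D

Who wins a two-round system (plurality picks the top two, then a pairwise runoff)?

Proposal B

Round 1 first-place votes: Proposal A 9, Proposal B 22, Proposal C 23, Proposal D 14, Proposal E 13. Proposal C and Proposal B advance.
Runoff: Proposal C is ranked above Proposal B on 23 ballots, Proposal B above Proposal C on 58.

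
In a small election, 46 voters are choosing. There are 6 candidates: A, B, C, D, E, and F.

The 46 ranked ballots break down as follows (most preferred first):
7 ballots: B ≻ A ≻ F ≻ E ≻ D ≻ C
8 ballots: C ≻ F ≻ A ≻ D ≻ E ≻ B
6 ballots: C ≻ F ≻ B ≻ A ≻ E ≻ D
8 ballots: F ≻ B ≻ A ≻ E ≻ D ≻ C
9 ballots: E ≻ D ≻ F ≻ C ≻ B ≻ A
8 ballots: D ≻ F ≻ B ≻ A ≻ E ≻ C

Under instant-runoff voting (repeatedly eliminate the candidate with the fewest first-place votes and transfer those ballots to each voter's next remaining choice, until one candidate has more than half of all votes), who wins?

F

Round 1: A 0, B 7, C 14, D 8, E 9, F 8. A eliminated.
Round 2: B 7, C 14, D 8, E 9, F 8. B eliminated.
Round 3: C 14, D 8, E 9, F 15. D eliminated.
Round 4: C 14, E 9, F 23. E eliminated.
Round 5: C 14, F 32. F has a majority (≥24).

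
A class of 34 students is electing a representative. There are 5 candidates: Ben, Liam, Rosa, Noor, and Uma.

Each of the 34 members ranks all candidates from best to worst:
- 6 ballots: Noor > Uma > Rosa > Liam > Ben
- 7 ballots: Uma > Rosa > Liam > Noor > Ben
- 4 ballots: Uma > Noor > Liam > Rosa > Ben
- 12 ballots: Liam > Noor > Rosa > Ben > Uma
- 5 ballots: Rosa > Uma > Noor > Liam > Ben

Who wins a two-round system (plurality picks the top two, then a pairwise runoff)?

Uma

Round 1 first-place votes: Ben 0, Liam 12, Rosa 5, Noor 6, Uma 11. Liam and Uma advance.
Runoff: Liam is ranked above Uma on 12 ballots, Uma above Liam on 22.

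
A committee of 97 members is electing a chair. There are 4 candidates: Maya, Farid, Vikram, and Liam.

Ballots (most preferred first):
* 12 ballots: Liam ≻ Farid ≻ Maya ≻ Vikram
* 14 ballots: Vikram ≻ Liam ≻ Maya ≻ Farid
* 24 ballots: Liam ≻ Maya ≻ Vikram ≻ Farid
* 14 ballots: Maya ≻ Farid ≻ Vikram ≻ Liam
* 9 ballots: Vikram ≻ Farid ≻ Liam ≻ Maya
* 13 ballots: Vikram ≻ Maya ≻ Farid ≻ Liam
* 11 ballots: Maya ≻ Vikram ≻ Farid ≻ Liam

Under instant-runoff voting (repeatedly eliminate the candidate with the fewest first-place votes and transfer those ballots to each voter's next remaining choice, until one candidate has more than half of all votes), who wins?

Vikram

Round 1: Maya 25, Farid 0, Vikram 36, Liam 36. Farid eliminated.
Round 2: Maya 25, Vikram 36, Liam 36. Maya eliminated.
Round 3: Vikram 61, Liam 36. Vikram has a majority (≥49).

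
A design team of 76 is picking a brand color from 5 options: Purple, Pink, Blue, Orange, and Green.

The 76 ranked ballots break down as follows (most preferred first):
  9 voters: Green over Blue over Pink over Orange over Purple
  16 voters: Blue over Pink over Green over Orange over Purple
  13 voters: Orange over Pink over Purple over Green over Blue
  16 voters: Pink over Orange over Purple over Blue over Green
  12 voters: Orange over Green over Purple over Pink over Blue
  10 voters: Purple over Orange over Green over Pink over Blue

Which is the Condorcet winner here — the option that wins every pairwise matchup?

Pink

Pink vs Purple: 54–22
Pink vs Blue: 51–25
Pink vs Orange: 41–35
Pink vs Green: 45–31
Pink beats every other option.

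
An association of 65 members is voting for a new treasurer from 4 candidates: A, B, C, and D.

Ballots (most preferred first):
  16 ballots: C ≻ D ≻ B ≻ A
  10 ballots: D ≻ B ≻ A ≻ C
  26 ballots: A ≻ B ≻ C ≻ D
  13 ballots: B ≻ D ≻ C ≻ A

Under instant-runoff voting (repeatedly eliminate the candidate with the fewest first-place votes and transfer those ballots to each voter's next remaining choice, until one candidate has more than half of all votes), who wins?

Round 1: A 26, B 13, C 16, D 10. D eliminated.
Round 2: A 26, B 23, C 16. C eliminated.
Round 3: A 26, B 39. B has a majority (≥33).

B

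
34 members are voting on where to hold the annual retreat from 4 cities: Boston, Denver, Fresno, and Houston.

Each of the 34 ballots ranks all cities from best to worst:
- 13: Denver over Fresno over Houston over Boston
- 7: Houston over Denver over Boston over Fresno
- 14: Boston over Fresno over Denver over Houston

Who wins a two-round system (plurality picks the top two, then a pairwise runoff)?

Denver

Round 1 first-place votes: Boston 14, Denver 13, Fresno 0, Houston 7. Boston and Denver advance.
Runoff: Boston is ranked above Denver on 14 ballots, Denver above Boston on 20.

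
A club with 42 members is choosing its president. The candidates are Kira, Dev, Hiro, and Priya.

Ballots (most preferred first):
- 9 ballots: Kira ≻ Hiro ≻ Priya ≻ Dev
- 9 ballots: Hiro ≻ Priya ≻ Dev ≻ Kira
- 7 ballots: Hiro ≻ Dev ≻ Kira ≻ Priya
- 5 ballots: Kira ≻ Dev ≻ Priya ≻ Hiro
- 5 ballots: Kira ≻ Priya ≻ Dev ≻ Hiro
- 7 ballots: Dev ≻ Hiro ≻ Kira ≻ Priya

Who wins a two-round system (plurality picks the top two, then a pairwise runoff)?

Round 1 first-place votes: Kira 19, Dev 7, Hiro 16, Priya 0. Kira and Hiro advance.
Runoff: Kira is ranked above Hiro on 19 ballots, Hiro above Kira on 23.

Hiro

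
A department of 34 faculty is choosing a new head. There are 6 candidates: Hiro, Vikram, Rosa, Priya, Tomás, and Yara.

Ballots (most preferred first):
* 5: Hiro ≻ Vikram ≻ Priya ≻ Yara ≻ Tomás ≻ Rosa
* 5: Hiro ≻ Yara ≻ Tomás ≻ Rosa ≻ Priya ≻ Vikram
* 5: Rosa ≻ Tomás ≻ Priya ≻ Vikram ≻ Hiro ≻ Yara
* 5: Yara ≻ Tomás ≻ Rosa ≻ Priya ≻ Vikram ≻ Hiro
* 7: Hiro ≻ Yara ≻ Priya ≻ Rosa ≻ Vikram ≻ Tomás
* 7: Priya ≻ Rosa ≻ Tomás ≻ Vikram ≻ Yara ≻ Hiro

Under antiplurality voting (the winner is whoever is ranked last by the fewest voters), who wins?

Priya

Last-place votes: Hiro 12, Vikram 5, Rosa 5, Priya 0, Tomás 7, Yara 5.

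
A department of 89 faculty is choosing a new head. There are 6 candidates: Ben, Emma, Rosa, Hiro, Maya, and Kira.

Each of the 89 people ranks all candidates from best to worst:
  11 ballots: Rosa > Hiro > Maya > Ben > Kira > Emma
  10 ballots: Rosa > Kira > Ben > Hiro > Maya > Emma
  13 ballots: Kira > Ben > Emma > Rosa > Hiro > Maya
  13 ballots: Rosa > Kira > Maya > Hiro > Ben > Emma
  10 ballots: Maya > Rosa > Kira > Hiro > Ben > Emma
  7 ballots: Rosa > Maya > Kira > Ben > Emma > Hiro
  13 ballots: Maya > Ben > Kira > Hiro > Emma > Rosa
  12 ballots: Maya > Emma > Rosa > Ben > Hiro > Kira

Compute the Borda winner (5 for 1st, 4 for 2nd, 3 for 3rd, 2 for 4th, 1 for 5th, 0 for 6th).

Ben: 11×2 + 10×3 + 13×4 + 13×1 + 10×1 + 7×2 + 13×4 + 12×2 = 217
Emma: 11×0 + 10×0 + 13×3 + 13×0 + 10×0 + 7×1 + 13×1 + 12×4 = 107
Rosa: 11×5 + 10×5 + 13×2 + 13×5 + 10×4 + 7×5 + 13×0 + 12×3 = 307
Hiro: 11×4 + 10×2 + 13×1 + 13×2 + 10×2 + 7×0 + 13×2 + 12×1 = 161
Maya: 11×3 + 10×1 + 13×0 + 13×3 + 10×5 + 7×4 + 13×5 + 12×5 = 285
Kira: 11×1 + 10×4 + 13×5 + 13×4 + 10×3 + 7×3 + 13×3 + 12×0 = 258

Rosa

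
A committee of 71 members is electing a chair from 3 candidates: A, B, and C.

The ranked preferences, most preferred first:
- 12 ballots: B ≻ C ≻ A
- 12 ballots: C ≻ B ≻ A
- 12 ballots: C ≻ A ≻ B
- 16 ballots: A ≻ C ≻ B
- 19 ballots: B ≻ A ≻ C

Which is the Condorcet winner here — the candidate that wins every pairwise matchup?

C vs A: 36–35
C vs B: 40–31
C beats every other candidate.

C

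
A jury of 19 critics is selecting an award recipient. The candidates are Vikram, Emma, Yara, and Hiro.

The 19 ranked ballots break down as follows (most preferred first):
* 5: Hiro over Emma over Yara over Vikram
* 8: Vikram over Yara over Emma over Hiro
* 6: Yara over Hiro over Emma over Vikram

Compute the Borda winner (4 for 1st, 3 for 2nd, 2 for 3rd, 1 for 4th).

Vikram: 5×1 + 8×4 + 6×1 = 43
Emma: 5×3 + 8×2 + 6×2 = 43
Yara: 5×2 + 8×3 + 6×4 = 58
Hiro: 5×4 + 8×1 + 6×3 = 46

Yara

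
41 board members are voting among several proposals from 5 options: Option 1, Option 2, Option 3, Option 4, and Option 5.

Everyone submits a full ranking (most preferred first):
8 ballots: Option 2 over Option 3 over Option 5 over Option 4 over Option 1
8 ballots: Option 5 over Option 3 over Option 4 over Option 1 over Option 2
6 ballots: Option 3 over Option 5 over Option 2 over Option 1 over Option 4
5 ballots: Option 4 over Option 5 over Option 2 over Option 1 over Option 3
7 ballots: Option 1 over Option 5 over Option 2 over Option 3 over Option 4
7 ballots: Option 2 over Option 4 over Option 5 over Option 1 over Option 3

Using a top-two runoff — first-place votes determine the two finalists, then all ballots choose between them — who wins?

Round 1 first-place votes: Option 1 7, Option 2 15, Option 3 6, Option 4 5, Option 5 8. Option 2 and Option 5 advance.
Runoff: Option 2 is ranked above Option 5 on 15 ballots, Option 5 above Option 2 on 26.

Option 5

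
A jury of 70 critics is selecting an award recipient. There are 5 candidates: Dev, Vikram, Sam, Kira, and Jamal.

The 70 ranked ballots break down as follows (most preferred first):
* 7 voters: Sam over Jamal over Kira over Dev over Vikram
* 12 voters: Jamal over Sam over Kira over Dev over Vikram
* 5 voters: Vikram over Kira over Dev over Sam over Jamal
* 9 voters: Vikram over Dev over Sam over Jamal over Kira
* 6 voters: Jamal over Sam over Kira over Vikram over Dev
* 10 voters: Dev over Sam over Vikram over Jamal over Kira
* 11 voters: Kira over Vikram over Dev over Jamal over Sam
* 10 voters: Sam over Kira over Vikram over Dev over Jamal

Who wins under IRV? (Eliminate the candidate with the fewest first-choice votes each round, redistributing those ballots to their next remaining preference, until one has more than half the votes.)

Round 1: Dev 10, Vikram 14, Sam 17, Kira 11, Jamal 18. Dev eliminated.
Round 2: Vikram 14, Sam 27, Kira 11, Jamal 18. Kira eliminated.
Round 3: Vikram 25, Sam 27, Jamal 18. Jamal eliminated.
Round 4: Vikram 25, Sam 45. Sam has a majority (≥36).

Sam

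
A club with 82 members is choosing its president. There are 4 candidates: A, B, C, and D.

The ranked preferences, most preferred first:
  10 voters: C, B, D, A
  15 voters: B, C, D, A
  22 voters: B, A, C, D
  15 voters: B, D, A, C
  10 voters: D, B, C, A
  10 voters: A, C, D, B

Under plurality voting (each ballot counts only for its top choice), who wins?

First-place votes: A 10, B 52, C 10, D 10.

B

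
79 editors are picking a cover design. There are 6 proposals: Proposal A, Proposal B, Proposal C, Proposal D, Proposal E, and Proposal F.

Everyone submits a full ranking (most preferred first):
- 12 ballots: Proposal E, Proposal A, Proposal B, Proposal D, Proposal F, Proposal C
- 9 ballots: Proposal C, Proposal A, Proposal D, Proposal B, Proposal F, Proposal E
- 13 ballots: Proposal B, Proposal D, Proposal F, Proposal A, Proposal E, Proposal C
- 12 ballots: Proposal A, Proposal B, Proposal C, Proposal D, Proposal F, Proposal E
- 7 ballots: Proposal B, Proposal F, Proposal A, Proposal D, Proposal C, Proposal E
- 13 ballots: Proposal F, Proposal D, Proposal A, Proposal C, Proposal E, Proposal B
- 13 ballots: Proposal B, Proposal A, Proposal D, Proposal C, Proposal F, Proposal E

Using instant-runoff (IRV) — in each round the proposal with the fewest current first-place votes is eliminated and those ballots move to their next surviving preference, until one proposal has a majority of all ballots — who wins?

Proposal A

Round 1: Proposal A 12, Proposal B 33, Proposal C 9, Proposal D 0, Proposal E 12, Proposal F 13. Proposal D eliminated.
Round 2: Proposal A 12, Proposal B 33, Proposal C 9, Proposal E 12, Proposal F 13. Proposal C eliminated.
Round 3: Proposal A 21, Proposal B 33, Proposal E 12, Proposal F 13. Proposal E eliminated.
Round 4: Proposal A 33, Proposal B 33, Proposal F 13. Proposal F eliminated.
Round 5: Proposal A 46, Proposal B 33. Proposal A has a majority (≥40).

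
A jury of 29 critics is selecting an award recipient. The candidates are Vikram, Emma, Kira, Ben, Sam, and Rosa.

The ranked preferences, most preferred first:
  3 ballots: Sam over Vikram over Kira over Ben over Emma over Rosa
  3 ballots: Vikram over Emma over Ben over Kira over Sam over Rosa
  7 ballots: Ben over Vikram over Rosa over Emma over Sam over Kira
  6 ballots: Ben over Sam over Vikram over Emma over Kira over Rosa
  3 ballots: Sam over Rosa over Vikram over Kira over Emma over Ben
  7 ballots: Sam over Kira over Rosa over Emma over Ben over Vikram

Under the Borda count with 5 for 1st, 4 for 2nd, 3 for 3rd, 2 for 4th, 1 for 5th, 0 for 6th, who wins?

Vikram: 3×4 + 3×5 + 7×4 + 6×3 + 3×3 + 7×0 = 82
Emma: 3×1 + 3×4 + 7×2 + 6×2 + 3×1 + 7×2 = 58
Kira: 3×3 + 3×2 + 7×0 + 6×1 + 3×2 + 7×4 = 55
Ben: 3×2 + 3×3 + 7×5 + 6×5 + 3×0 + 7×1 = 87
Sam: 3×5 + 3×1 + 7×1 + 6×4 + 3×5 + 7×5 = 99
Rosa: 3×0 + 3×0 + 7×3 + 6×0 + 3×4 + 7×3 = 54

Sam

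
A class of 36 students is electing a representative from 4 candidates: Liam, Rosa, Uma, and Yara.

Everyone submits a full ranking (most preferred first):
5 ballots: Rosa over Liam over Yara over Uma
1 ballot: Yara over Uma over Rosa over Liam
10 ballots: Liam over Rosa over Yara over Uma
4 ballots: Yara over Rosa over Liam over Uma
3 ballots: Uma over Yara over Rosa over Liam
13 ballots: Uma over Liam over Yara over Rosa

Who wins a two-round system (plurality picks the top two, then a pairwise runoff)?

Round 1 first-place votes: Liam 10, Rosa 5, Uma 16, Yara 5. Uma and Liam advance.
Runoff: Uma is ranked above Liam on 17 ballots, Liam above Uma on 19.

Liam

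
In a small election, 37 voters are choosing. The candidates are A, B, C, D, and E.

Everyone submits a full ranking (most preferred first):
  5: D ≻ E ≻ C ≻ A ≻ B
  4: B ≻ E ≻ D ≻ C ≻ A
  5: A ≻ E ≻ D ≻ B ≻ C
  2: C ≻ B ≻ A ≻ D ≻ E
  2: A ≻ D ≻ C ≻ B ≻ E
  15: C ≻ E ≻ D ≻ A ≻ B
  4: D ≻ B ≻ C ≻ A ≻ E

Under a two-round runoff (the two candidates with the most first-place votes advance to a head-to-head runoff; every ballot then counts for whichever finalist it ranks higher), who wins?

Round 1 first-place votes: A 7, B 4, C 17, D 9, E 0. C and D advance.
Runoff: C is ranked above D on 17 ballots, D above C on 20.

D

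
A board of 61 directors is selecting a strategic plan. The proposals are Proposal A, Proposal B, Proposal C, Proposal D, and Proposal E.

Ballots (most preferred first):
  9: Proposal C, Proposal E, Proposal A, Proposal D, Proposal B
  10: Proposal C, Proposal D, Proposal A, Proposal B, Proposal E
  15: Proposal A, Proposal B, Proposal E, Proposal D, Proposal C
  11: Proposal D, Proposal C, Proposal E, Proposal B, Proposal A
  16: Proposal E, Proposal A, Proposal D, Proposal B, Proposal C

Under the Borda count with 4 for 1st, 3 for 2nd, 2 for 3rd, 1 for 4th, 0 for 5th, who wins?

Proposal A

Proposal A: 9×2 + 10×2 + 15×4 + 11×0 + 16×3 = 146
Proposal B: 9×0 + 10×1 + 15×3 + 11×1 + 16×1 = 82
Proposal C: 9×4 + 10×4 + 15×0 + 11×3 + 16×0 = 109
Proposal D: 9×1 + 10×3 + 15×1 + 11×4 + 16×2 = 130
Proposal E: 9×3 + 10×0 + 15×2 + 11×2 + 16×4 = 143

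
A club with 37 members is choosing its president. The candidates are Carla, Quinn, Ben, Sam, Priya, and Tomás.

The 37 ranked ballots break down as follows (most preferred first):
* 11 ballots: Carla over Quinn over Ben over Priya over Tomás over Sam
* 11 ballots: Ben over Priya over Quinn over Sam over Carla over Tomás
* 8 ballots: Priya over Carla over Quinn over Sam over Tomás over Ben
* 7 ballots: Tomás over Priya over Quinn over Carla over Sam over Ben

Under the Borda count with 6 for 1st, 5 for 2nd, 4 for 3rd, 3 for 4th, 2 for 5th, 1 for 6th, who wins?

Carla: 11×6 + 11×2 + 8×5 + 7×3 = 149
Quinn: 11×5 + 11×4 + 8×4 + 7×4 = 159
Ben: 11×4 + 11×6 + 8×1 + 7×1 = 125
Sam: 11×1 + 11×3 + 8×3 + 7×2 = 82
Priya: 11×3 + 11×5 + 8×6 + 7×5 = 171
Tomás: 11×2 + 11×1 + 8×2 + 7×6 = 91

Priya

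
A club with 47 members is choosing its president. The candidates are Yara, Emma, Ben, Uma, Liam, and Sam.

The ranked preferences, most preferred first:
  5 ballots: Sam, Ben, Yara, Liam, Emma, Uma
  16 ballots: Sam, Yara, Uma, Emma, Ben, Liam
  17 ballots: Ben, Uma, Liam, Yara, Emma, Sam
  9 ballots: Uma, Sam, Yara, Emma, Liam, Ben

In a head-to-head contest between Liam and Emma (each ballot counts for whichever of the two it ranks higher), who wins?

Emma

Liam is ranked above Emma on 22 ballots; Emma above Liam on 25.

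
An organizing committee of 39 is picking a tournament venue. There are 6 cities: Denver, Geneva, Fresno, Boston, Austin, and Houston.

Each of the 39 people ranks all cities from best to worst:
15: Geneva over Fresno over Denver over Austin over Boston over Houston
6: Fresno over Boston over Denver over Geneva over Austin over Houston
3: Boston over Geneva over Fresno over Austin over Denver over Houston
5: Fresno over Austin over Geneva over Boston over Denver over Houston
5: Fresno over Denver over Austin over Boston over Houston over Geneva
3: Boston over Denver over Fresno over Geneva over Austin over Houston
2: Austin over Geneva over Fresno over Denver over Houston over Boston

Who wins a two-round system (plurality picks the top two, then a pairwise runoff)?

Geneva

Round 1 first-place votes: Denver 0, Geneva 15, Fresno 16, Boston 6, Austin 2, Houston 0. Fresno and Geneva advance.
Runoff: Fresno is ranked above Geneva on 19 ballots, Geneva above Fresno on 20.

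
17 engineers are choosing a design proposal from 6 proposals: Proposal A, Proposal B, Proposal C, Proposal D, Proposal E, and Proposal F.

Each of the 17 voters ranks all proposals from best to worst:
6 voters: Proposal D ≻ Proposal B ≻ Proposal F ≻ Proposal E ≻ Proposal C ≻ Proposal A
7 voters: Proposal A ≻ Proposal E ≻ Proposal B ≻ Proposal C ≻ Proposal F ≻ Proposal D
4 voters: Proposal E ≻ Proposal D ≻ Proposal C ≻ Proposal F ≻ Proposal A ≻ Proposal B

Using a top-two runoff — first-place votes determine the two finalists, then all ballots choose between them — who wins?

Proposal D

Round 1 first-place votes: Proposal A 7, Proposal B 0, Proposal C 0, Proposal D 6, Proposal E 4, Proposal F 0. Proposal A and Proposal D advance.
Runoff: Proposal A is ranked above Proposal D on 7 ballots, Proposal D above Proposal A on 10.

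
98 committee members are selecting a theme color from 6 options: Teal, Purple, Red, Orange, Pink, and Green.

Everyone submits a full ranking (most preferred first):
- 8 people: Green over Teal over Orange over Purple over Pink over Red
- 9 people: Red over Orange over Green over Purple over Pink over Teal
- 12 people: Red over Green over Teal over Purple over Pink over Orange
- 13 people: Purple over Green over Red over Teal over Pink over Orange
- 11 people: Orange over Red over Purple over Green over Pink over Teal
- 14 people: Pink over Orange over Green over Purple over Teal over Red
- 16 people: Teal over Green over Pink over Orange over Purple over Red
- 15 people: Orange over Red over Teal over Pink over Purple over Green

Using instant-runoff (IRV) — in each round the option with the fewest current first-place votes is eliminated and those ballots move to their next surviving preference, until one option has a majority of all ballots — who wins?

Orange

Round 1: Teal 16, Purple 13, Red 21, Orange 26, Pink 14, Green 8. Green eliminated.
Round 2: Teal 24, Purple 13, Red 21, Orange 26, Pink 14. Purple eliminated.
Round 3: Teal 24, Red 34, Orange 26, Pink 14. Pink eliminated.
Round 4: Teal 24, Red 34, Orange 40. Teal eliminated.
Round 5: Red 34, Orange 64. Orange has a majority (≥50).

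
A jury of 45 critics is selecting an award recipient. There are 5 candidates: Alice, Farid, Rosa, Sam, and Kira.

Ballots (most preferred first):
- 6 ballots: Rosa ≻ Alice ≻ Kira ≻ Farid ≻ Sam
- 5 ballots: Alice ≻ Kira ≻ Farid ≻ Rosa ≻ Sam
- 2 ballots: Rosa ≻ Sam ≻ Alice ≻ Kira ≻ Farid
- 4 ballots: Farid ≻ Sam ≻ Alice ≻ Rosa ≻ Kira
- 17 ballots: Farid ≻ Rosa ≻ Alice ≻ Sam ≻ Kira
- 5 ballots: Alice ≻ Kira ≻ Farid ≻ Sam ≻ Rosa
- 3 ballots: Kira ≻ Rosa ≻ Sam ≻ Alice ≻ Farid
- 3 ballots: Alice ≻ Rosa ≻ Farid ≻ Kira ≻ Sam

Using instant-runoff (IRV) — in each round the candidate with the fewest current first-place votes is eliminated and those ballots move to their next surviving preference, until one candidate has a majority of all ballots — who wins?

Alice

Round 1: Alice 13, Farid 21, Rosa 8, Sam 0, Kira 3. Sam eliminated.
Round 2: Alice 13, Farid 21, Rosa 8, Kira 3. Kira eliminated.
Round 3: Alice 13, Farid 21, Rosa 11. Rosa eliminated.
Round 4: Alice 24, Farid 21. Alice has a majority (≥23).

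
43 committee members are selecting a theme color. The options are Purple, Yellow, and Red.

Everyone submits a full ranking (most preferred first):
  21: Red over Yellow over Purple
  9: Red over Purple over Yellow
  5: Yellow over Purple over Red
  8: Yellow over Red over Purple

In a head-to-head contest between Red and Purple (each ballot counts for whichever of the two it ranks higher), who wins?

Red

Red is ranked above Purple on 38 ballots; Purple above Red on 5.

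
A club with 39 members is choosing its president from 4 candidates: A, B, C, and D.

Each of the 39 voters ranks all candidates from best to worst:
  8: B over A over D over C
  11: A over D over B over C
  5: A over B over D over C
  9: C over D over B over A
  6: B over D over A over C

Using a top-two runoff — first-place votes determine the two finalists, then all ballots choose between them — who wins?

Round 1 first-place votes: A 16, B 14, C 9, D 0. A and B advance.
Runoff: A is ranked above B on 16 ballots, B above A on 23.

B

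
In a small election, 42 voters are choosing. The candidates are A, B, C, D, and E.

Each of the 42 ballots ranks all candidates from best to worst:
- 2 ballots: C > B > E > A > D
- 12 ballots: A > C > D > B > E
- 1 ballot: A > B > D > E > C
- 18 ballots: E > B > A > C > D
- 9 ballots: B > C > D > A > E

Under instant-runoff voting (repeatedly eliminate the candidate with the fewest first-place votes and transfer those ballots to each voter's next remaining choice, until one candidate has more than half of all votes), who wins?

A

Round 1: A 13, B 9, C 2, D 0, E 18. D eliminated.
Round 2: A 13, B 9, C 2, E 18. C eliminated.
Round 3: A 13, B 11, E 18. B eliminated.
Round 4: A 22, E 20. A has a majority (≥22).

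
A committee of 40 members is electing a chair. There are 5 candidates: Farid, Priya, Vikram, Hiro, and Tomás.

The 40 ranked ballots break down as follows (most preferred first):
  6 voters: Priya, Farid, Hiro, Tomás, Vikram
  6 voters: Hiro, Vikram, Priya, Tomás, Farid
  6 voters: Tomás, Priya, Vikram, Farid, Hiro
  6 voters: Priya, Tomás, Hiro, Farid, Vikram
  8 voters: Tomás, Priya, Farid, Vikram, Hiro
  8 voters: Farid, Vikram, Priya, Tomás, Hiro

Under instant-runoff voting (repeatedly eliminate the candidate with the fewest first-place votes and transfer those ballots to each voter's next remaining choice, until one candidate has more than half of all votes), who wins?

Round 1: Farid 8, Priya 12, Vikram 0, Hiro 6, Tomás 14. Vikram eliminated.
Round 2: Farid 8, Priya 12, Hiro 6, Tomás 14. Hiro eliminated.
Round 3: Farid 8, Priya 18, Tomás 14. Farid eliminated.
Round 4: Priya 26, Tomás 14. Priya has a majority (≥21).

Priya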